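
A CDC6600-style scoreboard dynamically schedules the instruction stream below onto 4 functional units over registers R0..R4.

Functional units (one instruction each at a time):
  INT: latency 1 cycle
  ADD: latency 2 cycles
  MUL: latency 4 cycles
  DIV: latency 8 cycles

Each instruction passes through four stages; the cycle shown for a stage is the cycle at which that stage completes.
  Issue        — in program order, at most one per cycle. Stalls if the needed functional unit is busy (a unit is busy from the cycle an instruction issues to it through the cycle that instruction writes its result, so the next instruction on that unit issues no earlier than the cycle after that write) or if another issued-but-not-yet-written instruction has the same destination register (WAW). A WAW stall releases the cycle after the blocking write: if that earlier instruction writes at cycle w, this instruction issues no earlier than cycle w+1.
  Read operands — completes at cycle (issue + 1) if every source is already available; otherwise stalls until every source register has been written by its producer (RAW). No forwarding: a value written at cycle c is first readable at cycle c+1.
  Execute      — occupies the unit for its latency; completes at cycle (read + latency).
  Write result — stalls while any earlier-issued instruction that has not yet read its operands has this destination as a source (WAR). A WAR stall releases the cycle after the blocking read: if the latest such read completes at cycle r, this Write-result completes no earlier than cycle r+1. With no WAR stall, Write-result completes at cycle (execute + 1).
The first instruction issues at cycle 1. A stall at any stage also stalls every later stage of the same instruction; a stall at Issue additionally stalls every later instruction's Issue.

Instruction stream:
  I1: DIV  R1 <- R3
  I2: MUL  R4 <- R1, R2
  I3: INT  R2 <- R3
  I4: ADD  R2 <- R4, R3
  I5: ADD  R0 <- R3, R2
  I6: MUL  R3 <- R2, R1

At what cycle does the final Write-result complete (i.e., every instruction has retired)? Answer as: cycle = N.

c1: issue I1 (DIV)
c2: I1 read-ops | issue I2 (MUL)
c3: issue I3 (INT)
c4: I3 read-ops
c5: I3 finished on INT
c10: I1 finished on DIV
c11: I1→R1
c12: I2 read-ops
c13: I3→R2
c14: issue I4 (ADD)
c16: I2 finished on MUL
c17: I2→R4
c18: I4 read-ops
c20: I4 finished on ADD
c21: I4→R2
c22: issue I5 (ADD)
c23: I5 read-ops | issue I6 (MUL)
c24: I6 read-ops
c25: I5 finished on ADD
c26: I5→R0
c28: I6 finished on MUL
c29: I6→R3

cycle = 29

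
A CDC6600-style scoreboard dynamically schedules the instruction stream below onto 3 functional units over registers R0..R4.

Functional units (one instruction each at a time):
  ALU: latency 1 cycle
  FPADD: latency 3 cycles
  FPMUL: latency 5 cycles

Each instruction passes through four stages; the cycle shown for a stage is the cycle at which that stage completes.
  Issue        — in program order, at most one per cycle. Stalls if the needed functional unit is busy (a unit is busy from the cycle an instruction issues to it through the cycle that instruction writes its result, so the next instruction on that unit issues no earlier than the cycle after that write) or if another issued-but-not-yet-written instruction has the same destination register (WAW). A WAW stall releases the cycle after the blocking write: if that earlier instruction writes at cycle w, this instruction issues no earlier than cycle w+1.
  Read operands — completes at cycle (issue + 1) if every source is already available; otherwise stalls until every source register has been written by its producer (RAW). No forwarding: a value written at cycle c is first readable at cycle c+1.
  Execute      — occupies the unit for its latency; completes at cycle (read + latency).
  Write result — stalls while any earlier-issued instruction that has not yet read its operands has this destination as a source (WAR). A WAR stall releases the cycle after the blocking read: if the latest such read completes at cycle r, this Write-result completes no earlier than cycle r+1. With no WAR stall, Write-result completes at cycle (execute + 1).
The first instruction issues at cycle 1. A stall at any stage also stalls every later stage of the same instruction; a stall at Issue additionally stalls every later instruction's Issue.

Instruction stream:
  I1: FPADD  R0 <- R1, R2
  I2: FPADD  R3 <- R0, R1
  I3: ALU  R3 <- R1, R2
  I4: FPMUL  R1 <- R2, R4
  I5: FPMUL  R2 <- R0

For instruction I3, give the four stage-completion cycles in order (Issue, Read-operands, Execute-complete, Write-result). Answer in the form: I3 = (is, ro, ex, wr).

I3 = (13, 14, 15, 16)

I1  is:1  ro:2  ex:5  wr:6
I2  is:7  ro:8  ex:11  wr:12  — struct: FPADD busy until I1 writes@6
I3  is:13  ro:14  ex:15  wr:16  — WAW R3: wait I2 write@12
I4  is:14  ro:15  ex:20  wr:21
I5  is:22  ro:23  ex:28  wr:29  — struct: FPMUL busy until I4 writes@21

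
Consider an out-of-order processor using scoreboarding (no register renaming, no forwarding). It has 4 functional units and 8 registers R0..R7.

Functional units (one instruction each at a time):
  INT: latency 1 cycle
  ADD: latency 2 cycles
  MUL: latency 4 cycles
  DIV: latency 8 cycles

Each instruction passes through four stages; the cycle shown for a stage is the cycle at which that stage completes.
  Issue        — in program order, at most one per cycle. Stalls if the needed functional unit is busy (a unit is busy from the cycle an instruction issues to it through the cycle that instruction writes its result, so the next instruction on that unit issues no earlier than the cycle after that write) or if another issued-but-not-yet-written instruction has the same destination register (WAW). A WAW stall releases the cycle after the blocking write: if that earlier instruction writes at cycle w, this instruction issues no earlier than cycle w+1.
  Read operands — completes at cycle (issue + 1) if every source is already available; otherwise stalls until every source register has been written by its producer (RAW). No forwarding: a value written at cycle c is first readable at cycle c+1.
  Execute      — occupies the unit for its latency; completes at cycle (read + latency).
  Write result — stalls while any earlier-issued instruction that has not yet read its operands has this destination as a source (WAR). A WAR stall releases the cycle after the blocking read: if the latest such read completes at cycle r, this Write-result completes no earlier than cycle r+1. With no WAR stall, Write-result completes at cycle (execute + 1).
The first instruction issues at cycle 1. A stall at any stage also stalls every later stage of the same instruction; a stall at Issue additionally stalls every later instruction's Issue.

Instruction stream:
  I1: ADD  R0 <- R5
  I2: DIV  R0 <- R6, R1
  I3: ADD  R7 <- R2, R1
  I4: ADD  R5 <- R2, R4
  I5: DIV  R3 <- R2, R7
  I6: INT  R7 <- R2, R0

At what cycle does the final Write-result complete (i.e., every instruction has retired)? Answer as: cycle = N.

cycle = 27

I1 -> (1, 2, 4, 5)
I2 -> (6, 7, 15, 16)  // WAW R0: wait I1 write@5
I3 -> (7, 8, 10, 11)
I4 -> (12, 13, 15, 16)  // struct: ADD busy until I3 writes@11
I5 -> (17, 18, 26, 27)  // struct: DIV busy until I2 writes@16
I6 -> (18, 19, 20, 21)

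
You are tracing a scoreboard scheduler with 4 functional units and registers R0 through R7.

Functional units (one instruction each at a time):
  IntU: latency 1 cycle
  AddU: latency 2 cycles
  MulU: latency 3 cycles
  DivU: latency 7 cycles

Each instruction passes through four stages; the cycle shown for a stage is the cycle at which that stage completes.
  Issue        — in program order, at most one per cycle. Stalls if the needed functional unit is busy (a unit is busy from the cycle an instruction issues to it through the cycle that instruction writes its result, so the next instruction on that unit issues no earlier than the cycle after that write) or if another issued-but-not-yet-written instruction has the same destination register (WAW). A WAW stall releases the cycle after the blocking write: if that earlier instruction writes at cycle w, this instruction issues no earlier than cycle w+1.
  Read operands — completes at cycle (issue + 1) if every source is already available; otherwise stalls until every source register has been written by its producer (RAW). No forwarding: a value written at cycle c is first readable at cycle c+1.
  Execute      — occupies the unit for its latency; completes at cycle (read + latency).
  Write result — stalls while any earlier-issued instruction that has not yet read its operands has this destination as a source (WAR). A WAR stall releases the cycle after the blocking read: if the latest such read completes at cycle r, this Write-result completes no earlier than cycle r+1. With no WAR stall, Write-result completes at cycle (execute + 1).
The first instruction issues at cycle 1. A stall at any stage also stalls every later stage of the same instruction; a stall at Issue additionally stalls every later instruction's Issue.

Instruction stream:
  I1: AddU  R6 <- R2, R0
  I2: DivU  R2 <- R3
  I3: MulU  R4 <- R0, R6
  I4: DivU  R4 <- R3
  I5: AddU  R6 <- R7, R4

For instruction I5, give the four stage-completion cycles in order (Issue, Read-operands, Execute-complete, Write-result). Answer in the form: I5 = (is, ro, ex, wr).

[I1] 1/2/4/5
[I2] 2/3/10/11
[I3] 3/6/9/10  (RAW R6: wait I1 write@5)
[I4] 12/13/20/21  (struct: DivU busy until I2 writes@11)
[I5] 13/22/24/25  (RAW R4: wait I4 write@21)

I5 = (13, 22, 24, 25)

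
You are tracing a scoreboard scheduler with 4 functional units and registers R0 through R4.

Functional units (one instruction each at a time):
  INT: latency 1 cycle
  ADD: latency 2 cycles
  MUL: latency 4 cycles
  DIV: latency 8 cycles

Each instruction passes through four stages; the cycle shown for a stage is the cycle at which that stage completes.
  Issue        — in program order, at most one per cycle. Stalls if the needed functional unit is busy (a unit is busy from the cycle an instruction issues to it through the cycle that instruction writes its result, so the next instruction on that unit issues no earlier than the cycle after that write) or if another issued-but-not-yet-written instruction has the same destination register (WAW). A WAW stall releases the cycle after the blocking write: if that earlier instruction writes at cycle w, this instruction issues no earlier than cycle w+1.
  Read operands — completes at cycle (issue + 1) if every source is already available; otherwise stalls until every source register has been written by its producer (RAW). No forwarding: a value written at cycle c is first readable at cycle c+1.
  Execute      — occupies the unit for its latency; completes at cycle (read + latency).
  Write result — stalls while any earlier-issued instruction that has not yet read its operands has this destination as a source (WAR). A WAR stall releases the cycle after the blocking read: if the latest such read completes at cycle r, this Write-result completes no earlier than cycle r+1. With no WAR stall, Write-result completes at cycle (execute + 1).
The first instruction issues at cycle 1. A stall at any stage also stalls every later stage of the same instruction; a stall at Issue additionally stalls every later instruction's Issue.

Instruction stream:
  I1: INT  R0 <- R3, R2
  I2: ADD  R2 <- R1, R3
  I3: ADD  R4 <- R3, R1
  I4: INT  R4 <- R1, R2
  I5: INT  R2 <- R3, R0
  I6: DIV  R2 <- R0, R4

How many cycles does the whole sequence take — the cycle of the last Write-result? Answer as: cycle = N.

cycle = 30

c1: I1 issues→INT
c2: I1 reads | I2 issues→ADD
c3: I1 exec-done | I2 reads
c4: I1 writes R0
c5: I2 exec-done
c6: I2 writes R2
c7: I3 issues→ADD
c8: I3 reads
c10: I3 exec-done
c11: I3 writes R4
c12: I4 issues→INT
c13: I4 reads
c14: I4 exec-done
c15: I4 writes R4
c16: I5 issues→INT
c17: I5 reads
c18: I5 exec-done
c19: I5 writes R2
c20: I6 issues→DIV
c21: I6 reads
c29: I6 exec-done
c30: I6 writes R2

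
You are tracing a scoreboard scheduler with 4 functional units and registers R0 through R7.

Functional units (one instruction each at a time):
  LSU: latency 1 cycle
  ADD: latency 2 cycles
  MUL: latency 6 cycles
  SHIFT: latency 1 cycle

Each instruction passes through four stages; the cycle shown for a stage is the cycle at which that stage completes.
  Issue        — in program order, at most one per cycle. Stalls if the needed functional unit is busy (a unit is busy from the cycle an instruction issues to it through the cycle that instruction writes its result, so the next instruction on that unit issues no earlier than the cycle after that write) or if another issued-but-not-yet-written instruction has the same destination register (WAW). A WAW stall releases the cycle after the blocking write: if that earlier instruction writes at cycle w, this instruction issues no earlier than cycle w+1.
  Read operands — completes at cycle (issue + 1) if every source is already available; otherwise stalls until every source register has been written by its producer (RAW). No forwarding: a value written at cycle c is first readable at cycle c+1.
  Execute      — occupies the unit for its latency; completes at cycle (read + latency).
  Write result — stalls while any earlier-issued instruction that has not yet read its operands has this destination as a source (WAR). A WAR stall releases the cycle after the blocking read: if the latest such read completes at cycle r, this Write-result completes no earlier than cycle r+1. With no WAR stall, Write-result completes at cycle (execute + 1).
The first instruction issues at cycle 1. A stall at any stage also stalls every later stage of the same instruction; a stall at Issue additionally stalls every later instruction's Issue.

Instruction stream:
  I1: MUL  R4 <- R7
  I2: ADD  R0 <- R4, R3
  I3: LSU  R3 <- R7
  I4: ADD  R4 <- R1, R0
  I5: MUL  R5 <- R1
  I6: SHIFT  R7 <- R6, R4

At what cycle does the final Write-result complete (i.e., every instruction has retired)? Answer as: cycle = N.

I1: IS=1 RO=2 EX=8 WR=9
I2: IS=2 RO=10 EX=12 WR=13  [RAW R4: wait I1 write@9]
I3: IS=3 RO=4 EX=5 WR=11  [WAR R3: wait I2 read@10]
I4: IS=14 RO=15 EX=17 WR=18  [struct: ADD busy until I2 writes@13]
I5: IS=15 RO=16 EX=22 WR=23
I6: IS=16 RO=19 EX=20 WR=21  [RAW R4: wait I4 write@18]

cycle = 23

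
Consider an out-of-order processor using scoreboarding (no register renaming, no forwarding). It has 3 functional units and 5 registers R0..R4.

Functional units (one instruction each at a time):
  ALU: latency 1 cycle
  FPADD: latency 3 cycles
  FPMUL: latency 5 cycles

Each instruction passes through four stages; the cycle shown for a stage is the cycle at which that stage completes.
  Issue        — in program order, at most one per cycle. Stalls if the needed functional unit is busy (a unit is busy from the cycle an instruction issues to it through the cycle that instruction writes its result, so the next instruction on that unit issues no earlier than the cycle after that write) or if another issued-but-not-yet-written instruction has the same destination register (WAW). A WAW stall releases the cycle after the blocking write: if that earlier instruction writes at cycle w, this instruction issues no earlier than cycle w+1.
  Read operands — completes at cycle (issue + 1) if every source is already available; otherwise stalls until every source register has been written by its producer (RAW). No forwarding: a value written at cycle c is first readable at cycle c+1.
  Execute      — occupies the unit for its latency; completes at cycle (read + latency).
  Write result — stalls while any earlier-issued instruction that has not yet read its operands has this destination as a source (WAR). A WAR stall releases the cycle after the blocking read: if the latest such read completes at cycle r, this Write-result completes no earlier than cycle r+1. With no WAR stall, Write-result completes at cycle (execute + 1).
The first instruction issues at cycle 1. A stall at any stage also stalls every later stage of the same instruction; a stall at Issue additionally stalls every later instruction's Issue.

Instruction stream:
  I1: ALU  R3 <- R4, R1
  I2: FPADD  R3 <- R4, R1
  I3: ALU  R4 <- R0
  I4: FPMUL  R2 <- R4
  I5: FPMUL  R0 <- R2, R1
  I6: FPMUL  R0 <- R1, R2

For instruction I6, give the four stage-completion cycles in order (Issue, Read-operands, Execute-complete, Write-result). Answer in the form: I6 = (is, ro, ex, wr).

I6 = (25, 26, 31, 32)

I1 -> (1, 2, 3, 4)
I2 -> (5, 6, 9, 10)  // WAW R3: wait I1 write@4
I3 -> (6, 7, 8, 9)
I4 -> (7, 10, 15, 16)  // RAW R4: wait I3 write@9
I5 -> (17, 18, 23, 24)  // struct: FPMUL busy until I4 writes@16
I6 -> (25, 26, 31, 32)  // struct: FPMUL busy until I5 writes@24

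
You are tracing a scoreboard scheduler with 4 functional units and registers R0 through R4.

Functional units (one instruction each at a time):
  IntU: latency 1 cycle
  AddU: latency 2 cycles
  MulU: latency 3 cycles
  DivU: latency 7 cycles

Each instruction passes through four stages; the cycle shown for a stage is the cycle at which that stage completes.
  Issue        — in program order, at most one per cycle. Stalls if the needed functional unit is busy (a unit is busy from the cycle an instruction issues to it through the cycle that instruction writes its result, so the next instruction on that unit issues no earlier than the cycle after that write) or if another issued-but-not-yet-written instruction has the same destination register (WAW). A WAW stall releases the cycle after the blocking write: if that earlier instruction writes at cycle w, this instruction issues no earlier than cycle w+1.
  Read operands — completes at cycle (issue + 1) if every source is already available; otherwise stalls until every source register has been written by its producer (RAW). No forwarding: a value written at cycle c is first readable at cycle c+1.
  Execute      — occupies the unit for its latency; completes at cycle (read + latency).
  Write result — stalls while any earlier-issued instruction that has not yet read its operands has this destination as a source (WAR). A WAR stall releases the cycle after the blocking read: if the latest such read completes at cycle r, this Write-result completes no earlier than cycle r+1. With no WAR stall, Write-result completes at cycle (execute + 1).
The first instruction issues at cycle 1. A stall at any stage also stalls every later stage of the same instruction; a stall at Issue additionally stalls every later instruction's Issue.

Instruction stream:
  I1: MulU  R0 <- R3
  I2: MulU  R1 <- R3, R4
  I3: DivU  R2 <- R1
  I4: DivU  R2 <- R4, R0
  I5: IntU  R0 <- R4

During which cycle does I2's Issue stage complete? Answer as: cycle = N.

cycle = 7

[I1] 1/2/5/6
[I2] 7/8/11/12  (struct: MulU busy until I1 writes@6)
[I3] 8/13/20/21  (RAW R1: wait I2 write@12)
[I4] 22/23/30/31  (struct: DivU busy until I3 writes@21)
[I5] 23/24/25/26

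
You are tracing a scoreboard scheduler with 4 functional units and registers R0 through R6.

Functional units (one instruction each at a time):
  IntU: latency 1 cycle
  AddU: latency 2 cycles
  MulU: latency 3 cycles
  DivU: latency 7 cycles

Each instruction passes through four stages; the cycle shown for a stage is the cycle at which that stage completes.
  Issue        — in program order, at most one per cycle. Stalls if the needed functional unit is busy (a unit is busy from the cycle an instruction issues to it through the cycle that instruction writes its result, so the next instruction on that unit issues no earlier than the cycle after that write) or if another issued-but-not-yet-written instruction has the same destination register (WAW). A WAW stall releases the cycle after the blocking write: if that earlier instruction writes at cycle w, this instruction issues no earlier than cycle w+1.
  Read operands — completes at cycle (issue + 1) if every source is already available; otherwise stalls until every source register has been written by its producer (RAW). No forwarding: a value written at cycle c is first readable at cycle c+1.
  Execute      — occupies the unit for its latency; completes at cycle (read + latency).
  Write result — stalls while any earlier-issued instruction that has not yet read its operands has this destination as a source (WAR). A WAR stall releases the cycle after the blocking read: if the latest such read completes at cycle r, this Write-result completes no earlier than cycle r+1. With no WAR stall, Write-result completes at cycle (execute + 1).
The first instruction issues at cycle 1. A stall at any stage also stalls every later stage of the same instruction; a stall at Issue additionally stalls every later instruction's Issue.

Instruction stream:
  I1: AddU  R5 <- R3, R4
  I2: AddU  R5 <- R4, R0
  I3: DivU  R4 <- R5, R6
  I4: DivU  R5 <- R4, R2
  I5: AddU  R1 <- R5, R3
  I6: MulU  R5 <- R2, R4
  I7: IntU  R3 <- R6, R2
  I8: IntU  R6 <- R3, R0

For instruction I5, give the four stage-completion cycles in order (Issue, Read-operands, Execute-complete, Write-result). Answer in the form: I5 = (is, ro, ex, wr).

I5 = (21, 30, 32, 33)

1) issue 1, read 2, done 4, write 5
2) issue 6, read 7, done 9, write 10  <struct: AddU busy until I1 writes@5>
3) issue 7, read 11, done 18, write 19  <RAW R5: wait I2 write@10>
4) issue 20, read 21, done 28, write 29  <struct: DivU busy until I3 writes@19>
5) issue 21, read 30, done 32, write 33  <RAW R5: wait I4 write@29>
6) issue 30, read 31, done 34, write 35  <WAW R5: wait I4 write@29>
7) issue 31, read 32, done 33, write 34
8) issue 35, read 36, done 37, write 38  <struct: IntU busy until I7 writes@34>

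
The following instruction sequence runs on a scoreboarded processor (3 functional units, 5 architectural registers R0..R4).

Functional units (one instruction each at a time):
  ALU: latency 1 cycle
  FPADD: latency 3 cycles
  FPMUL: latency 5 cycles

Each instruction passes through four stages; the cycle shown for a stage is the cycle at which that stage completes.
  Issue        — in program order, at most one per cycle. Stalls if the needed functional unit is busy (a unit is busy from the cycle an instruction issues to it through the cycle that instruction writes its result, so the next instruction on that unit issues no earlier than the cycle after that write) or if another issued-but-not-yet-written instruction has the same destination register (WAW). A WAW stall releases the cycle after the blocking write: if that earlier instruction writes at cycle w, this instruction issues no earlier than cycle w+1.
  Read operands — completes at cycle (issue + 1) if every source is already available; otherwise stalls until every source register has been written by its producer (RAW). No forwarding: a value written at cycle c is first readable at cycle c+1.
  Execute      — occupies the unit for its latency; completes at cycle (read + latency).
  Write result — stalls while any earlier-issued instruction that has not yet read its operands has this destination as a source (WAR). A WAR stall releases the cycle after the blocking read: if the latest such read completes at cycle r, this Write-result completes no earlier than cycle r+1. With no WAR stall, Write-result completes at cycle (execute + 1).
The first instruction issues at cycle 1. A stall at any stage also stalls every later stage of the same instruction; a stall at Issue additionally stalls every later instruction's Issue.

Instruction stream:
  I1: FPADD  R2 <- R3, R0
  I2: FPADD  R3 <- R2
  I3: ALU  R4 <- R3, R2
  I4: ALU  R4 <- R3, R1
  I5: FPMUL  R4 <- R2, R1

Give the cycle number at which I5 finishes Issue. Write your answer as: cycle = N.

[1] I1→FPADD
[2] I1 RO
[5] I1 EX
[6] I1 WR R2
[7] I2→FPADD
[8] I2 RO, I3→ALU
[11] I2 EX
[12] I2 WR R3
[13] I3 RO
[14] I3 EX
[15] I3 WR R4
[16] I4→ALU
[17] I4 RO
[18] I4 EX
[19] I4 WR R4
[20] I5→FPMUL
[21] I5 RO
[26] I5 EX
[27] I5 WR R4

cycle = 20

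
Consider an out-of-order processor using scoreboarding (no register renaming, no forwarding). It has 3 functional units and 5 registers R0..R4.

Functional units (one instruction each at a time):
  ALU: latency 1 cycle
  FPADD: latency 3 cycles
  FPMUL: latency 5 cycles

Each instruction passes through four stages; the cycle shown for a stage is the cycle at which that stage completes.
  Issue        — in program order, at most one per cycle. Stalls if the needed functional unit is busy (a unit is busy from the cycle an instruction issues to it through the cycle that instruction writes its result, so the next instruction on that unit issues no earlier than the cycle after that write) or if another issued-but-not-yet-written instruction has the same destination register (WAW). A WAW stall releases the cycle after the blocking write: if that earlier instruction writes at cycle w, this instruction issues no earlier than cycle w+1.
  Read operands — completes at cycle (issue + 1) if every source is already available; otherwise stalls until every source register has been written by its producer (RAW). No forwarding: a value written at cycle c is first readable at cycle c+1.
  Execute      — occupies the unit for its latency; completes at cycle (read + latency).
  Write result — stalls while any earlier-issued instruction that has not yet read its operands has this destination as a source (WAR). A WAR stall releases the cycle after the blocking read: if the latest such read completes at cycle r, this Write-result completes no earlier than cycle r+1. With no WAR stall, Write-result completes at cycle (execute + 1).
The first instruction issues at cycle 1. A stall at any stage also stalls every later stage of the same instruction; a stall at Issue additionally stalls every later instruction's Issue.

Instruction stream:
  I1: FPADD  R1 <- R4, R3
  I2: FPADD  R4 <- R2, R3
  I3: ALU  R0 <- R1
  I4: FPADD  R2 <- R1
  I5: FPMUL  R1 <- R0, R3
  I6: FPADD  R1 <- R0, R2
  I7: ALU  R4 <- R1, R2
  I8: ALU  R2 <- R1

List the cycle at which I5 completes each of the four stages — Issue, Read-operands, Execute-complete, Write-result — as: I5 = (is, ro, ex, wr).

I5 = (14, 15, 20, 21)

1) issue 1, read 2, done 5, write 6
2) issue 7, read 8, done 11, write 12  <struct: FPADD busy until I1 writes@6>
3) issue 8, read 9, done 10, write 11
4) issue 13, read 14, done 17, write 18  <struct: FPADD busy until I2 writes@12>
5) issue 14, read 15, done 20, write 21
6) issue 22, read 23, done 26, write 27  <WAW R1: wait I5 write@21>
7) issue 23, read 28, done 29, write 30  <RAW R1: wait I6 write@27>
8) issue 31, read 32, done 33, write 34  <struct: ALU busy until I7 writes@30>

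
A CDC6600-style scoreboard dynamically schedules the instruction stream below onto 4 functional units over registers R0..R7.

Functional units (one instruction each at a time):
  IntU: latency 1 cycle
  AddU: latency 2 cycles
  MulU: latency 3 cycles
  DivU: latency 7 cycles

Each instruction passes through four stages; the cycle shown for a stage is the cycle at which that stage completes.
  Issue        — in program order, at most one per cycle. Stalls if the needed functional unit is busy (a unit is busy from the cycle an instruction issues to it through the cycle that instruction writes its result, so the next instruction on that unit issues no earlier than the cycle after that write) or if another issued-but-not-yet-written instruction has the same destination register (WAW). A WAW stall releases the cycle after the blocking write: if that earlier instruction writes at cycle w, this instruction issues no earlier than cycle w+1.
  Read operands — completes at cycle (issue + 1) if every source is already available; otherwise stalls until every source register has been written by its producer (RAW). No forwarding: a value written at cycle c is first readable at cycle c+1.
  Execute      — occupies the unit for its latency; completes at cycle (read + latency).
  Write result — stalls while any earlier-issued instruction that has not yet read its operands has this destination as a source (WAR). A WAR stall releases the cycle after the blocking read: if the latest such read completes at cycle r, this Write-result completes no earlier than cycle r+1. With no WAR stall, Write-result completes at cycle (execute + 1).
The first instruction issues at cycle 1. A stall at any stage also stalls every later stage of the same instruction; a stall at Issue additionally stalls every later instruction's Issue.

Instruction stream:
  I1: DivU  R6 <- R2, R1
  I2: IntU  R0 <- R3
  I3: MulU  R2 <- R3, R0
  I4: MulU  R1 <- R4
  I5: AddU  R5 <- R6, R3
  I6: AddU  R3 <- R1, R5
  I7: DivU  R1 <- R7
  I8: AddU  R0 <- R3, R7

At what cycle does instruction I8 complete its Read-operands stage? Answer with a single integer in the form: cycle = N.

[1] I1→DivU
[2] I1 RO, I2→IntU
[3] I2 RO, I3→MulU
[4] I2 EX
[5] I2 WR R0
[6] I3 RO
[9] I1 EX, I3 EX
[10] I1 WR R6, I3 WR R2
[11] I4→MulU
[12] I4 RO, I5→AddU
[13] I5 RO
[15] I4 EX, I5 EX
[16] I4 WR R1, I5 WR R5
[17] I6→AddU
[18] I6 RO, I7→DivU
[19] I7 RO
[20] I6 EX
[21] I6 WR R3
[22] I8→AddU
[23] I8 RO
[25] I8 EX
[26] I7 EX, I8 WR R0
[27] I7 WR R1

cycle = 23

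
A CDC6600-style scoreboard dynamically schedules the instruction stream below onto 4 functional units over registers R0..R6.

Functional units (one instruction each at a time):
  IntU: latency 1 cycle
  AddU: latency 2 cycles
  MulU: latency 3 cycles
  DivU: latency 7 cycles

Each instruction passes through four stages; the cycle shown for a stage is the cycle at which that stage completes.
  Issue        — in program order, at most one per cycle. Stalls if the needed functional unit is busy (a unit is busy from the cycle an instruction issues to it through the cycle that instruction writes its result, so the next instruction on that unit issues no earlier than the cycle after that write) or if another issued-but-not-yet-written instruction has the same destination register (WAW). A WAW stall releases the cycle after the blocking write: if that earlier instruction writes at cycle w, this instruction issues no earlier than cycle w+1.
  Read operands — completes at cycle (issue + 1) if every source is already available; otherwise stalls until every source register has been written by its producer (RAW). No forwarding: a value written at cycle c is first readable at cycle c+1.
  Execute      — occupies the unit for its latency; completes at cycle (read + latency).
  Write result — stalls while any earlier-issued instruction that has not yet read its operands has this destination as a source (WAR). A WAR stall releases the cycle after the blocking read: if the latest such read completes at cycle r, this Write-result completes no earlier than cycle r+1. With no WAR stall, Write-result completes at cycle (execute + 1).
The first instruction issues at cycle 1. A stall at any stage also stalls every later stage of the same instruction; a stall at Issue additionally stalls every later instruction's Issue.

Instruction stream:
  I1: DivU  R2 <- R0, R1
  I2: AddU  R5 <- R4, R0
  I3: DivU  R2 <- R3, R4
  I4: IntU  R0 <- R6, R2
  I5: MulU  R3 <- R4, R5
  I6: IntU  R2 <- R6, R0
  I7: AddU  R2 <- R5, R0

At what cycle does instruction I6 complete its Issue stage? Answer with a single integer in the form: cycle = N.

I1  is:1  ro:2  ex:9  wr:10
I2  is:2  ro:3  ex:5  wr:6
I3  is:11  ro:12  ex:19  wr:20  — struct: DivU busy until I1 writes@10
I4  is:12  ro:21  ex:22  wr:23  — RAW R2: wait I3 write@20
I5  is:13  ro:14  ex:17  wr:18
I6  is:24  ro:25  ex:26  wr:27  — struct: IntU busy until I4 writes@23
I7  is:28  ro:29  ex:31  wr:32  — WAW R2: wait I6 write@27

cycle = 24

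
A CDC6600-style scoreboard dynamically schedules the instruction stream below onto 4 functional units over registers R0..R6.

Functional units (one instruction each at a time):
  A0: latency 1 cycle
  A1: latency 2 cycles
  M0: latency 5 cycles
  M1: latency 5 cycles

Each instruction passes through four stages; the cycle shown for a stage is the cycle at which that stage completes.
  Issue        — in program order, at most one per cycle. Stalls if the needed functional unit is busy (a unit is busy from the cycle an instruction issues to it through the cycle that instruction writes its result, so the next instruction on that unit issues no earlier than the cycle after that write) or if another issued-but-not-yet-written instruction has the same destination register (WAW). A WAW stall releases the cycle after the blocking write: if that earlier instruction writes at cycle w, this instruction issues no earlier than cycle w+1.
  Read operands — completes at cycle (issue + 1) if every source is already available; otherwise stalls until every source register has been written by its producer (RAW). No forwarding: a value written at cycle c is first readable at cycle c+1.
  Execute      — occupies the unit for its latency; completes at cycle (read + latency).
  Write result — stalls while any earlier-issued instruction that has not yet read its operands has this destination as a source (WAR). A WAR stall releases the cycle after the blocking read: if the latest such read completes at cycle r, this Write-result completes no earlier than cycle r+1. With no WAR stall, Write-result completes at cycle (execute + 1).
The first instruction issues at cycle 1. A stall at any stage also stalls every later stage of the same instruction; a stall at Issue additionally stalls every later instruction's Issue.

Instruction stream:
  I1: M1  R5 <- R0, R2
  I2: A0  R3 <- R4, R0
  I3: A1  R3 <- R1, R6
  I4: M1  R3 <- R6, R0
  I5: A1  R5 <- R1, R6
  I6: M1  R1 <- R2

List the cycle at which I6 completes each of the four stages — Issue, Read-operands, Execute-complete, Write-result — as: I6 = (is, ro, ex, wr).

[1] I1 dispatched to M1
[2] I1 operands ready; I2 dispatched to A0
[3] I2 operands ready
[4] I2 complete
[5] R3←I2
[6] I3 dispatched to A1
[7] I1 complete; I3 operands ready
[8] R5←I1
[9] I3 complete
[10] R3←I3
[11] I4 dispatched to M1
[12] I4 operands ready; I5 dispatched to A1
[13] I5 operands ready
[15] I5 complete
[16] R5←I5
[17] I4 complete
[18] R3←I4
[19] I6 dispatched to M1
[20] I6 operands ready
[25] I6 complete
[26] R1←I6

I6 = (19, 20, 25, 26)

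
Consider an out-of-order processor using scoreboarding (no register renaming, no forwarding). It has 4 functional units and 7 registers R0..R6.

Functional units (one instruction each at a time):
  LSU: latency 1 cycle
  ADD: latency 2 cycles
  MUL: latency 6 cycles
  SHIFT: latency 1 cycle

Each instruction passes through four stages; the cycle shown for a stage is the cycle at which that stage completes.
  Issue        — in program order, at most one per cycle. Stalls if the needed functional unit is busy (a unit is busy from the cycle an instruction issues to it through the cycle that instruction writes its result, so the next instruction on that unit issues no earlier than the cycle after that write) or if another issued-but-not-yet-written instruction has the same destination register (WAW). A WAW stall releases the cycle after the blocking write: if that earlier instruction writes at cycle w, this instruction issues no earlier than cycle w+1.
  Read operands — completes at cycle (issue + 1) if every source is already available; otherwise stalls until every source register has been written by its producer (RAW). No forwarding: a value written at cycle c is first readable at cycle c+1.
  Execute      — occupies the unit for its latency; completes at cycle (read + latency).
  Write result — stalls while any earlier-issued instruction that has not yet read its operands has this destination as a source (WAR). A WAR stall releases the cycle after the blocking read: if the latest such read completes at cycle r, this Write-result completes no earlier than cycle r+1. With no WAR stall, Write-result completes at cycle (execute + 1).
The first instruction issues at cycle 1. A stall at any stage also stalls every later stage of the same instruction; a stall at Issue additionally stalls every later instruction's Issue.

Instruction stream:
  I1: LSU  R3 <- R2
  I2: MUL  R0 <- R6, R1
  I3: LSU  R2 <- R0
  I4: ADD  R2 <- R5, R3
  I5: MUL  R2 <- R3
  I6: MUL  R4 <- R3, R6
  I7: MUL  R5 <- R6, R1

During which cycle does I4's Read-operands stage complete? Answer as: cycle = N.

[1] I1→LSU
[2] I1 RO, I2→MUL
[3] I1 EX, I2 RO
[4] I1 WR R3
[5] I3→LSU
[9] I2 EX
[10] I2 WR R0
[11] I3 RO
[12] I3 EX
[13] I3 WR R2
[14] I4→ADD
[15] I4 RO
[17] I4 EX
[18] I4 WR R2
[19] I5→MUL
[20] I5 RO
[26] I5 EX
[27] I5 WR R2
[28] I6→MUL
[29] I6 RO
[35] I6 EX
[36] I6 WR R4
[37] I7→MUL
[38] I7 RO
[44] I7 EX
[45] I7 WR R5

cycle = 15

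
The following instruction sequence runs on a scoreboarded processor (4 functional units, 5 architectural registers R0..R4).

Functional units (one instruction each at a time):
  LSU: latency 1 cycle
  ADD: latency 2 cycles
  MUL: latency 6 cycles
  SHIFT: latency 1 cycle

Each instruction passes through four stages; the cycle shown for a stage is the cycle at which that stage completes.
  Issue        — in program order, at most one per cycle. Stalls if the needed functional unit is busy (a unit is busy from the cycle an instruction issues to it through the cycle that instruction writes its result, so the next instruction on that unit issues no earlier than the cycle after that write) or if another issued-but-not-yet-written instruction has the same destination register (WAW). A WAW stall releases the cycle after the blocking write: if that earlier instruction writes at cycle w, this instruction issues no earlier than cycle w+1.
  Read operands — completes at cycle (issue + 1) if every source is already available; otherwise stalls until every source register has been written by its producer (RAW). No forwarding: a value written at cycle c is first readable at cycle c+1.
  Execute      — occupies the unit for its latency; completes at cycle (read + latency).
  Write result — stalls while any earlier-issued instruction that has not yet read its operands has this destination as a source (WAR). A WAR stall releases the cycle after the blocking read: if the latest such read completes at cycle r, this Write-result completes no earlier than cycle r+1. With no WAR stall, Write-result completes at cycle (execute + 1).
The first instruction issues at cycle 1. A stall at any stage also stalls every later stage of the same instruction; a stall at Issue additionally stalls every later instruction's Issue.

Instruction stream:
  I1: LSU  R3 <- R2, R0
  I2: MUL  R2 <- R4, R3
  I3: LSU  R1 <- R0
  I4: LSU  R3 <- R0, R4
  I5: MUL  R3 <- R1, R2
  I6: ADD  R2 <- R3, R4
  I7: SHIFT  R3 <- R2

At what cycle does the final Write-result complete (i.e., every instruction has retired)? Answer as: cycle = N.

c1: issue I1 (LSU)
c2: I1 read-ops · issue I2 (MUL)
c3: I1 finished on LSU
c4: I1→R3
c5: I2 read-ops · issue I3 (LSU)
c6: I3 read-ops
c7: I3 finished on LSU
c8: I3→R1
c9: issue I4 (LSU)
c10: I4 read-ops
c11: I2 finished on MUL · I4 finished on LSU
c12: I2→R2 · I4→R3
c13: issue I5 (MUL)
c14: I5 read-ops · issue I6 (ADD)
c20: I5 finished on MUL
c21: I5→R3
c22: I6 read-ops · issue I7 (SHIFT)
c24: I6 finished on ADD
c25: I6→R2
c26: I7 read-ops
c27: I7 finished on SHIFT
c28: I7→R3

cycle = 28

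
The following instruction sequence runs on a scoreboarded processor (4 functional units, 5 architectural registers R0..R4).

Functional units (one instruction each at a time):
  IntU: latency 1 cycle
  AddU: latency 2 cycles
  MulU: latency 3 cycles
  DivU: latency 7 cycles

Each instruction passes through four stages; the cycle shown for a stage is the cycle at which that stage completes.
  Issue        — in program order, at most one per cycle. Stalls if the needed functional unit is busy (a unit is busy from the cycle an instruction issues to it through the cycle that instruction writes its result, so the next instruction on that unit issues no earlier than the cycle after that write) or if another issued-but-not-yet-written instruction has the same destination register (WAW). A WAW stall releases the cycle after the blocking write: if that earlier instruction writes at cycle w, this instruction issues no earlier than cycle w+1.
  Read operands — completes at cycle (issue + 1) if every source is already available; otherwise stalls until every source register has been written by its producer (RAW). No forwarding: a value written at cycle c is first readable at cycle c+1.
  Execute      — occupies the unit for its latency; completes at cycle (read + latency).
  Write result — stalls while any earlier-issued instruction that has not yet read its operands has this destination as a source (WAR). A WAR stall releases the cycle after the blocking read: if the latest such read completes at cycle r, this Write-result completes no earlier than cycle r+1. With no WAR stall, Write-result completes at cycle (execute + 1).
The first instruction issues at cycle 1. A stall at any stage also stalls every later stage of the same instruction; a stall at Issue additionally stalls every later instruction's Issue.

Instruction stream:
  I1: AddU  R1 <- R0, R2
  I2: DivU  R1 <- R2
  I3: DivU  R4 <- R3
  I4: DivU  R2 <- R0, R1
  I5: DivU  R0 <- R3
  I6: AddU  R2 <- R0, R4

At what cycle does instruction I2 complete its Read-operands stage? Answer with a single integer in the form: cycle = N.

cycle = 7

I1: IS=1 RO=2 EX=4 WR=5
I2: IS=6 RO=7 EX=14 WR=15  [WAW R1: wait I1 write@5]
I3: IS=16 RO=17 EX=24 WR=25  [struct: DivU busy until I2 writes@15]
I4: IS=26 RO=27 EX=34 WR=35  [struct: DivU busy until I3 writes@25]
I5: IS=36 RO=37 EX=44 WR=45  [struct: DivU busy until I4 writes@35]
I6: IS=37 RO=46 EX=48 WR=49  [RAW R0: wait I5 write@45]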